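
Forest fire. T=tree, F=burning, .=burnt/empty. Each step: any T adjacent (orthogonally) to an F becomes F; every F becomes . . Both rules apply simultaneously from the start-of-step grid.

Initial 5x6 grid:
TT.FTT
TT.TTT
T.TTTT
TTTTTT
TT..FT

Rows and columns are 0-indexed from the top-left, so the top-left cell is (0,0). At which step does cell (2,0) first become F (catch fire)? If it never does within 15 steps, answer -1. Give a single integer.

Step 1: cell (2,0)='T' (+4 fires, +2 burnt)
Step 2: cell (2,0)='T' (+6 fires, +4 burnt)
Step 3: cell (2,0)='T' (+4 fires, +6 burnt)
Step 4: cell (2,0)='T' (+1 fires, +4 burnt)
Step 5: cell (2,0)='T' (+2 fires, +1 burnt)
Step 6: cell (2,0)='F' (+2 fires, +2 burnt)
  -> target ignites at step 6
Step 7: cell (2,0)='.' (+1 fires, +2 burnt)
Step 8: cell (2,0)='.' (+2 fires, +1 burnt)
Step 9: cell (2,0)='.' (+1 fires, +2 burnt)
Step 10: cell (2,0)='.' (+0 fires, +1 burnt)
  fire out at step 10

6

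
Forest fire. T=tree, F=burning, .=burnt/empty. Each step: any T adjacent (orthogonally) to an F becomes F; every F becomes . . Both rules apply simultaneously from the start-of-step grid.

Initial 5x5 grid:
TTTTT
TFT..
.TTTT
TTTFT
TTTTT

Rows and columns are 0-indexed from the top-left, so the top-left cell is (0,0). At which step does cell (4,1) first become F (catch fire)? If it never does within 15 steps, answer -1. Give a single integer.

Step 1: cell (4,1)='T' (+8 fires, +2 burnt)
Step 2: cell (4,1)='T' (+7 fires, +8 burnt)
Step 3: cell (4,1)='F' (+3 fires, +7 burnt)
  -> target ignites at step 3
Step 4: cell (4,1)='.' (+2 fires, +3 burnt)
Step 5: cell (4,1)='.' (+0 fires, +2 burnt)
  fire out at step 5

3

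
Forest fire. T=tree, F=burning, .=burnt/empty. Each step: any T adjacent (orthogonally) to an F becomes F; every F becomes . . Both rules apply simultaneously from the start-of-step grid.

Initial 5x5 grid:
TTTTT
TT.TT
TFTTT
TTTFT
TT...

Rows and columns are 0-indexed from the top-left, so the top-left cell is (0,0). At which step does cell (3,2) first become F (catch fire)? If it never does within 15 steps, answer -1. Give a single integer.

Step 1: cell (3,2)='F' (+7 fires, +2 burnt)
  -> target ignites at step 1
Step 2: cell (3,2)='.' (+6 fires, +7 burnt)
Step 3: cell (3,2)='.' (+5 fires, +6 burnt)
Step 4: cell (3,2)='.' (+1 fires, +5 burnt)
Step 5: cell (3,2)='.' (+0 fires, +1 burnt)
  fire out at step 5

1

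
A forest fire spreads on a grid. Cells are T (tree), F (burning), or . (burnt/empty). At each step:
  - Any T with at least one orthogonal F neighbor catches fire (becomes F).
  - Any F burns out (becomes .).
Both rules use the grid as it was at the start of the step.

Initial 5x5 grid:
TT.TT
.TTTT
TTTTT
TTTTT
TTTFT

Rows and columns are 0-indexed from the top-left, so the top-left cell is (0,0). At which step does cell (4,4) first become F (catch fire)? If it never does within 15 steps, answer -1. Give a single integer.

Step 1: cell (4,4)='F' (+3 fires, +1 burnt)
  -> target ignites at step 1
Step 2: cell (4,4)='.' (+4 fires, +3 burnt)
Step 3: cell (4,4)='.' (+5 fires, +4 burnt)
Step 4: cell (4,4)='.' (+5 fires, +5 burnt)
Step 5: cell (4,4)='.' (+3 fires, +5 burnt)
Step 6: cell (4,4)='.' (+1 fires, +3 burnt)
Step 7: cell (4,4)='.' (+1 fires, +1 burnt)
Step 8: cell (4,4)='.' (+0 fires, +1 burnt)
  fire out at step 8

1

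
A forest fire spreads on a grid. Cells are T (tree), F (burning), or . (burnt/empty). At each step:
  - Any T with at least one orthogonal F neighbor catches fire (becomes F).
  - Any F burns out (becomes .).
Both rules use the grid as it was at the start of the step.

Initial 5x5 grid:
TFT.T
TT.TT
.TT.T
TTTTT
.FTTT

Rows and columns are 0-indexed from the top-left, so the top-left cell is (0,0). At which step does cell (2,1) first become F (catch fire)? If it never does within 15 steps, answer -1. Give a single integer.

Step 1: cell (2,1)='T' (+5 fires, +2 burnt)
Step 2: cell (2,1)='F' (+5 fires, +5 burnt)
  -> target ignites at step 2
Step 3: cell (2,1)='.' (+3 fires, +5 burnt)
Step 4: cell (2,1)='.' (+1 fires, +3 burnt)
Step 5: cell (2,1)='.' (+1 fires, +1 burnt)
Step 6: cell (2,1)='.' (+1 fires, +1 burnt)
Step 7: cell (2,1)='.' (+2 fires, +1 burnt)
Step 8: cell (2,1)='.' (+0 fires, +2 burnt)
  fire out at step 8

2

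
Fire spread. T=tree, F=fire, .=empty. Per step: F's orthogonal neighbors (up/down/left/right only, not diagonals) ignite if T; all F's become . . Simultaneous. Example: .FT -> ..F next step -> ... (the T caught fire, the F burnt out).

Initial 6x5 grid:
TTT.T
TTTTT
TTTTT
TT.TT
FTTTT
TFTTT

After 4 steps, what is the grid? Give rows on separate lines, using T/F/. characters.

Step 1: 4 trees catch fire, 2 burn out
  TTT.T
  TTTTT
  TTTTT
  FT.TT
  .FTTT
  F.FTT
Step 2: 4 trees catch fire, 4 burn out
  TTT.T
  TTTTT
  FTTTT
  .F.TT
  ..FTT
  ...FT
Step 3: 4 trees catch fire, 4 burn out
  TTT.T
  FTTTT
  .FTTT
  ...TT
  ...FT
  ....F
Step 4: 5 trees catch fire, 4 burn out
  FTT.T
  .FTTT
  ..FTT
  ...FT
  ....F
  .....

FTT.T
.FTTT
..FTT
...FT
....F
.....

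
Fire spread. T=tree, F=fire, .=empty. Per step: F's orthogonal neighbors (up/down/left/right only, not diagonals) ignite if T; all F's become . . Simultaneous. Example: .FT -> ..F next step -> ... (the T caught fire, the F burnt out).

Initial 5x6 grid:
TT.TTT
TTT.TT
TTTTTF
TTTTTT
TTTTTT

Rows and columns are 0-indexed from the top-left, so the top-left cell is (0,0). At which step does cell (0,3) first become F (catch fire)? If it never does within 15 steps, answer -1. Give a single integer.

Step 1: cell (0,3)='T' (+3 fires, +1 burnt)
Step 2: cell (0,3)='T' (+5 fires, +3 burnt)
Step 3: cell (0,3)='T' (+4 fires, +5 burnt)
Step 4: cell (0,3)='F' (+5 fires, +4 burnt)
  -> target ignites at step 4
Step 5: cell (0,3)='.' (+4 fires, +5 burnt)
Step 6: cell (0,3)='.' (+4 fires, +4 burnt)
Step 7: cell (0,3)='.' (+2 fires, +4 burnt)
Step 8: cell (0,3)='.' (+0 fires, +2 burnt)
  fire out at step 8

4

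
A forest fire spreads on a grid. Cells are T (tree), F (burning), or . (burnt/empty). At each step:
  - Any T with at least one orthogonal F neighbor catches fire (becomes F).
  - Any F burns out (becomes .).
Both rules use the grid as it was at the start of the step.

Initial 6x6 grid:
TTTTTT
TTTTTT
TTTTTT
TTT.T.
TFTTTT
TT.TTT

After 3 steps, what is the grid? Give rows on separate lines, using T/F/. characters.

Step 1: 4 trees catch fire, 1 burn out
  TTTTTT
  TTTTTT
  TTTTTT
  TFT.T.
  F.FTTT
  TF.TTT
Step 2: 5 trees catch fire, 4 burn out
  TTTTTT
  TTTTTT
  TFTTTT
  F.F.T.
  ...FTT
  F..TTT
Step 3: 5 trees catch fire, 5 burn out
  TTTTTT
  TFTTTT
  F.FTTT
  ....T.
  ....FT
  ...FTT

TTTTTT
TFTTTT
F.FTTT
....T.
....FT
...FTT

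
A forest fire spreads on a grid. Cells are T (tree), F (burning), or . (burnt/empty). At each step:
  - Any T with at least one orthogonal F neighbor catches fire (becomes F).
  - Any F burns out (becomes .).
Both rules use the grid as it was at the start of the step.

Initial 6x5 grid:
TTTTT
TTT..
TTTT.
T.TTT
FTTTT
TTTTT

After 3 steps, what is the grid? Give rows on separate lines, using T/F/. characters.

Step 1: 3 trees catch fire, 1 burn out
  TTTTT
  TTT..
  TTTT.
  F.TTT
  .FTTT
  FTTTT
Step 2: 3 trees catch fire, 3 burn out
  TTTTT
  TTT..
  FTTT.
  ..TTT
  ..FTT
  .FTTT
Step 3: 5 trees catch fire, 3 burn out
  TTTTT
  FTT..
  .FTT.
  ..FTT
  ...FT
  ..FTT

TTTTT
FTT..
.FTT.
..FTT
...FT
..FTT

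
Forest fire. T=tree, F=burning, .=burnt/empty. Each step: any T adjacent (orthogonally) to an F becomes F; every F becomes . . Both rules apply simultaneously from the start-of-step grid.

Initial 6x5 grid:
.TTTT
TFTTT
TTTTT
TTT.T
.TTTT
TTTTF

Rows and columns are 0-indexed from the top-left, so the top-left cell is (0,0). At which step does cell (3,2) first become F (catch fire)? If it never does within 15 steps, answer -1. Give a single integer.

Step 1: cell (3,2)='T' (+6 fires, +2 burnt)
Step 2: cell (3,2)='T' (+8 fires, +6 burnt)
Step 3: cell (3,2)='F' (+9 fires, +8 burnt)
  -> target ignites at step 3
Step 4: cell (3,2)='.' (+2 fires, +9 burnt)
Step 5: cell (3,2)='.' (+0 fires, +2 burnt)
  fire out at step 5

3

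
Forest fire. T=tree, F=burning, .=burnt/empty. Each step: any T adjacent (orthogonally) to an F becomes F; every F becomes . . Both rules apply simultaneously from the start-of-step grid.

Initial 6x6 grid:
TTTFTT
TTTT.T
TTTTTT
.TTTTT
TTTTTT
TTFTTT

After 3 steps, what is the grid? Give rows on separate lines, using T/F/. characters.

Step 1: 6 trees catch fire, 2 burn out
  TTF.FT
  TTTF.T
  TTTTTT
  .TTTTT
  TTFTTT
  TF.FTT
Step 2: 9 trees catch fire, 6 burn out
  TF...F
  TTF..T
  TTTFTT
  .TFTTT
  TF.FTT
  F...FT
Step 3: 10 trees catch fire, 9 burn out
  F.....
  TF...F
  TTF.FT
  .F.FTT
  F...FT
  .....F

F.....
TF...F
TTF.FT
.F.FTT
F...FT
.....F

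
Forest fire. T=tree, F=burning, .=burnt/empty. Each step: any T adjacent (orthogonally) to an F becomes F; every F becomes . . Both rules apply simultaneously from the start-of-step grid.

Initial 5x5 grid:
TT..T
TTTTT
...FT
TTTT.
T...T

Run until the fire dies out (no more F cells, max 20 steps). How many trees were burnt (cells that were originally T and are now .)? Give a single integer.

Answer: 14

Derivation:
Step 1: +3 fires, +1 burnt (F count now 3)
Step 2: +3 fires, +3 burnt (F count now 3)
Step 3: +3 fires, +3 burnt (F count now 3)
Step 4: +3 fires, +3 burnt (F count now 3)
Step 5: +2 fires, +3 burnt (F count now 2)
Step 6: +0 fires, +2 burnt (F count now 0)
Fire out after step 6
Initially T: 15, now '.': 24
Total burnt (originally-T cells now '.'): 14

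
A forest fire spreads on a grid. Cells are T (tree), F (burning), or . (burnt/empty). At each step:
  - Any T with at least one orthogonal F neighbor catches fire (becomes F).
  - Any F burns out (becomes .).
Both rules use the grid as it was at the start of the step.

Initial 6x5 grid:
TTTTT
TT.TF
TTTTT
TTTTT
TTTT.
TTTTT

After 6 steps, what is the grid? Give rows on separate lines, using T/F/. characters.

Step 1: 3 trees catch fire, 1 burn out
  TTTTF
  TT.F.
  TTTTF
  TTTTT
  TTTT.
  TTTTT
Step 2: 3 trees catch fire, 3 burn out
  TTTF.
  TT...
  TTTF.
  TTTTF
  TTTT.
  TTTTT
Step 3: 3 trees catch fire, 3 burn out
  TTF..
  TT...
  TTF..
  TTTF.
  TTTT.
  TTTTT
Step 4: 4 trees catch fire, 3 burn out
  TF...
  TT...
  TF...
  TTF..
  TTTF.
  TTTTT
Step 5: 6 trees catch fire, 4 burn out
  F....
  TF...
  F....
  TF...
  TTF..
  TTTFT
Step 6: 5 trees catch fire, 6 burn out
  .....
  F....
  .....
  F....
  TF...
  TTF.F

.....
F....
.....
F....
TF...
TTF.F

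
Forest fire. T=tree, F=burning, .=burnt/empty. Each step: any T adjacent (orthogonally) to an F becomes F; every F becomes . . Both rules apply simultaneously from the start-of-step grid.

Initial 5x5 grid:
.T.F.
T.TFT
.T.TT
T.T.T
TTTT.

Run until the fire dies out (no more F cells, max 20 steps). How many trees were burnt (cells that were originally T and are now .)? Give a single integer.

Step 1: +3 fires, +2 burnt (F count now 3)
Step 2: +1 fires, +3 burnt (F count now 1)
Step 3: +1 fires, +1 burnt (F count now 1)
Step 4: +0 fires, +1 burnt (F count now 0)
Fire out after step 4
Initially T: 14, now '.': 16
Total burnt (originally-T cells now '.'): 5

Answer: 5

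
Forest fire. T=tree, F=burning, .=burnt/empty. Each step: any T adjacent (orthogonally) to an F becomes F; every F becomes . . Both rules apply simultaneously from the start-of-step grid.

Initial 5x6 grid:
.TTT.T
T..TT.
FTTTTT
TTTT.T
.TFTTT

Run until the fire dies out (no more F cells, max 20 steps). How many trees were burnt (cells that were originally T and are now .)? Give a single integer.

Step 1: +6 fires, +2 burnt (F count now 6)
Step 2: +4 fires, +6 burnt (F count now 4)
Step 3: +2 fires, +4 burnt (F count now 2)
Step 4: +3 fires, +2 burnt (F count now 3)
Step 5: +3 fires, +3 burnt (F count now 3)
Step 6: +1 fires, +3 burnt (F count now 1)
Step 7: +1 fires, +1 burnt (F count now 1)
Step 8: +0 fires, +1 burnt (F count now 0)
Fire out after step 8
Initially T: 21, now '.': 29
Total burnt (originally-T cells now '.'): 20

Answer: 20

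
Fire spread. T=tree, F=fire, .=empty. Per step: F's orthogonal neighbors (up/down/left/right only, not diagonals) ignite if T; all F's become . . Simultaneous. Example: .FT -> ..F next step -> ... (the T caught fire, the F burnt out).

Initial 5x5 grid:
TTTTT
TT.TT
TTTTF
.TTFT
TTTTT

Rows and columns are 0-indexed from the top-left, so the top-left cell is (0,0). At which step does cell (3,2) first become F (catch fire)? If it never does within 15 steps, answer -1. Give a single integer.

Step 1: cell (3,2)='F' (+5 fires, +2 burnt)
  -> target ignites at step 1
Step 2: cell (3,2)='.' (+6 fires, +5 burnt)
Step 3: cell (3,2)='.' (+3 fires, +6 burnt)
Step 4: cell (3,2)='.' (+4 fires, +3 burnt)
Step 5: cell (3,2)='.' (+2 fires, +4 burnt)
Step 6: cell (3,2)='.' (+1 fires, +2 burnt)
Step 7: cell (3,2)='.' (+0 fires, +1 burnt)
  fire out at step 7

1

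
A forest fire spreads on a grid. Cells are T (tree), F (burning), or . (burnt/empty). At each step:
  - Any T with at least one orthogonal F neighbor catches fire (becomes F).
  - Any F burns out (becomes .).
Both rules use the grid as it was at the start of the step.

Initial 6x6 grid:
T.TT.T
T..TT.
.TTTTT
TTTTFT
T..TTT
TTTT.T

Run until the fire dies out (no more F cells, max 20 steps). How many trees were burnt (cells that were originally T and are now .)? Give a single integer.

Step 1: +4 fires, +1 burnt (F count now 4)
Step 2: +6 fires, +4 burnt (F count now 6)
Step 3: +5 fires, +6 burnt (F count now 5)
Step 4: +4 fires, +5 burnt (F count now 4)
Step 5: +3 fires, +4 burnt (F count now 3)
Step 6: +1 fires, +3 burnt (F count now 1)
Step 7: +0 fires, +1 burnt (F count now 0)
Fire out after step 7
Initially T: 26, now '.': 33
Total burnt (originally-T cells now '.'): 23

Answer: 23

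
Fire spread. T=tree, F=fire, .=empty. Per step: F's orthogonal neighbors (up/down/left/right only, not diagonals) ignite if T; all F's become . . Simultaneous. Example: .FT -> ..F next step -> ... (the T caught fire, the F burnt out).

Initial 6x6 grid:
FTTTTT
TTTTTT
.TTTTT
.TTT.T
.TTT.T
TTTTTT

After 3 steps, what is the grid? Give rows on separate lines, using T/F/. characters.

Step 1: 2 trees catch fire, 1 burn out
  .FTTTT
  FTTTTT
  .TTTTT
  .TTT.T
  .TTT.T
  TTTTTT
Step 2: 2 trees catch fire, 2 burn out
  ..FTTT
  .FTTTT
  .TTTTT
  .TTT.T
  .TTT.T
  TTTTTT
Step 3: 3 trees catch fire, 2 burn out
  ...FTT
  ..FTTT
  .FTTTT
  .TTT.T
  .TTT.T
  TTTTTT

...FTT
..FTTT
.FTTTT
.TTT.T
.TTT.T
TTTTTT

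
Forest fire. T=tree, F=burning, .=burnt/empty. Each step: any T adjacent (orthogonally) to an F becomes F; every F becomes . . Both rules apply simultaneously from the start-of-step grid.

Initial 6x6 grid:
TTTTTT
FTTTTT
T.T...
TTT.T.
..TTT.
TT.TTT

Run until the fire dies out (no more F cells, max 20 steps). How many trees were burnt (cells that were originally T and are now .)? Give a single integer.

Answer: 23

Derivation:
Step 1: +3 fires, +1 burnt (F count now 3)
Step 2: +3 fires, +3 burnt (F count now 3)
Step 3: +4 fires, +3 burnt (F count now 4)
Step 4: +3 fires, +4 burnt (F count now 3)
Step 5: +3 fires, +3 burnt (F count now 3)
Step 6: +2 fires, +3 burnt (F count now 2)
Step 7: +2 fires, +2 burnt (F count now 2)
Step 8: +2 fires, +2 burnt (F count now 2)
Step 9: +1 fires, +2 burnt (F count now 1)
Step 10: +0 fires, +1 burnt (F count now 0)
Fire out after step 10
Initially T: 25, now '.': 34
Total burnt (originally-T cells now '.'): 23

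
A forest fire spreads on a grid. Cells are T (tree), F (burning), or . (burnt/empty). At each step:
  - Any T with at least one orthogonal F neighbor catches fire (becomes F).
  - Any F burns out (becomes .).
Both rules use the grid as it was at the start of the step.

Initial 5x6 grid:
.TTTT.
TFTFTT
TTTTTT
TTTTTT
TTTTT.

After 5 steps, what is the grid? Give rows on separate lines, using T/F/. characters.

Step 1: 7 trees catch fire, 2 burn out
  .FTFT.
  F.F.FT
  TFTFTT
  TTTTTT
  TTTTT.
Step 2: 8 trees catch fire, 7 burn out
  ..F.F.
  .....F
  F.F.FT
  TFTFTT
  TTTTT.
Step 3: 6 trees catch fire, 8 burn out
  ......
  ......
  .....F
  F.F.FT
  TFTFT.
Step 4: 4 trees catch fire, 6 burn out
  ......
  ......
  ......
  .....F
  F.F.F.
Step 5: 0 trees catch fire, 4 burn out
  ......
  ......
  ......
  ......
  ......

......
......
......
......
......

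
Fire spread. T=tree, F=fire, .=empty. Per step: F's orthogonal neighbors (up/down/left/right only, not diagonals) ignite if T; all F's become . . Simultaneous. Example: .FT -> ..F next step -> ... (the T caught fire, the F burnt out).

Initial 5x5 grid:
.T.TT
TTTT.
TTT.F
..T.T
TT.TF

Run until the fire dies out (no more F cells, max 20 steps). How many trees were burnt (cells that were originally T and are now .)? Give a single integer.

Step 1: +2 fires, +2 burnt (F count now 2)
Step 2: +0 fires, +2 burnt (F count now 0)
Fire out after step 2
Initially T: 15, now '.': 12
Total burnt (originally-T cells now '.'): 2

Answer: 2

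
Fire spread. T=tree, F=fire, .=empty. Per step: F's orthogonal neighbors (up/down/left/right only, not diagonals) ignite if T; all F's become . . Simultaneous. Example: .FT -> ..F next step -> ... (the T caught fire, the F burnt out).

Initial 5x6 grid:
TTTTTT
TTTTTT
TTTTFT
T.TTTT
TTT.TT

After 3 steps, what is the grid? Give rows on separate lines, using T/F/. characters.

Step 1: 4 trees catch fire, 1 burn out
  TTTTTT
  TTTTFT
  TTTF.F
  T.TTFT
  TTT.TT
Step 2: 7 trees catch fire, 4 burn out
  TTTTFT
  TTTF.F
  TTF...
  T.TF.F
  TTT.FT
Step 3: 6 trees catch fire, 7 burn out
  TTTF.F
  TTF...
  TF....
  T.F...
  TTT..F

TTTF.F
TTF...
TF....
T.F...
TTT..F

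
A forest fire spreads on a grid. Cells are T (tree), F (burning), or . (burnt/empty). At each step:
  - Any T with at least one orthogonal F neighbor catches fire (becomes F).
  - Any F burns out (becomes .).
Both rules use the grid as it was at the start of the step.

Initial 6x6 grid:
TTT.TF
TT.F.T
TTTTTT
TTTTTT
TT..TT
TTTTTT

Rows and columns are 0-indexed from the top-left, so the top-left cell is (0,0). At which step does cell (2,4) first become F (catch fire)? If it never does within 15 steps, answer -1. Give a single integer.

Step 1: cell (2,4)='T' (+3 fires, +2 burnt)
Step 2: cell (2,4)='F' (+4 fires, +3 burnt)
  -> target ignites at step 2
Step 3: cell (2,4)='.' (+4 fires, +4 burnt)
Step 4: cell (2,4)='.' (+5 fires, +4 burnt)
Step 5: cell (2,4)='.' (+6 fires, +5 burnt)
Step 6: cell (2,4)='.' (+5 fires, +6 burnt)
Step 7: cell (2,4)='.' (+2 fires, +5 burnt)
Step 8: cell (2,4)='.' (+0 fires, +2 burnt)
  fire out at step 8

2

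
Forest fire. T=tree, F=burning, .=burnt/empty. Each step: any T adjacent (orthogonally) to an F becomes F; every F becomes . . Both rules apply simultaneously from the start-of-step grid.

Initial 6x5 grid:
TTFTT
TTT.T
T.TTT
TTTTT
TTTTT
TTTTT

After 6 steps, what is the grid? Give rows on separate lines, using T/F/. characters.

Step 1: 3 trees catch fire, 1 burn out
  TF.FT
  TTF.T
  T.TTT
  TTTTT
  TTTTT
  TTTTT
Step 2: 4 trees catch fire, 3 burn out
  F...F
  TF..T
  T.FTT
  TTTTT
  TTTTT
  TTTTT
Step 3: 4 trees catch fire, 4 burn out
  .....
  F...F
  T..FT
  TTFTT
  TTTTT
  TTTTT
Step 4: 5 trees catch fire, 4 burn out
  .....
  .....
  F...F
  TF.FT
  TTFTT
  TTTTT
Step 5: 5 trees catch fire, 5 burn out
  .....
  .....
  .....
  F...F
  TF.FT
  TTFTT
Step 6: 4 trees catch fire, 5 burn out
  .....
  .....
  .....
  .....
  F...F
  TF.FT

.....
.....
.....
.....
F...F
TF.FT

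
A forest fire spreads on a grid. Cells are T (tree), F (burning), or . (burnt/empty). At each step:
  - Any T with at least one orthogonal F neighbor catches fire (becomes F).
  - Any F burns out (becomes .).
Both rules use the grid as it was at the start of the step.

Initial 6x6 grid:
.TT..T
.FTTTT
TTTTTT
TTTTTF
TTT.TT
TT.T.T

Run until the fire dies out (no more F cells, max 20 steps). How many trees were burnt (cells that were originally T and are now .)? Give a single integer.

Step 1: +6 fires, +2 burnt (F count now 6)
Step 2: +10 fires, +6 burnt (F count now 10)
Step 3: +6 fires, +10 burnt (F count now 6)
Step 4: +3 fires, +6 burnt (F count now 3)
Step 5: +1 fires, +3 burnt (F count now 1)
Step 6: +0 fires, +1 burnt (F count now 0)
Fire out after step 6
Initially T: 27, now '.': 35
Total burnt (originally-T cells now '.'): 26

Answer: 26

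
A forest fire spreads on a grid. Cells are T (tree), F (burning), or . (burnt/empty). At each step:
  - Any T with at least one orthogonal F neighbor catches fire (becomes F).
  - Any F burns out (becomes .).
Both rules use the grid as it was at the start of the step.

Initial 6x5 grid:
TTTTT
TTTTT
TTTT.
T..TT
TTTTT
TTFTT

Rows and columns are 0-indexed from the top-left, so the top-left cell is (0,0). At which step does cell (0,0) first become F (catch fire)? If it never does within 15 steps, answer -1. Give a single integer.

Step 1: cell (0,0)='T' (+3 fires, +1 burnt)
Step 2: cell (0,0)='T' (+4 fires, +3 burnt)
Step 3: cell (0,0)='T' (+3 fires, +4 burnt)
Step 4: cell (0,0)='T' (+3 fires, +3 burnt)
Step 5: cell (0,0)='T' (+3 fires, +3 burnt)
Step 6: cell (0,0)='T' (+5 fires, +3 burnt)
Step 7: cell (0,0)='F' (+4 fires, +5 burnt)
  -> target ignites at step 7
Step 8: cell (0,0)='.' (+1 fires, +4 burnt)
Step 9: cell (0,0)='.' (+0 fires, +1 burnt)
  fire out at step 9

7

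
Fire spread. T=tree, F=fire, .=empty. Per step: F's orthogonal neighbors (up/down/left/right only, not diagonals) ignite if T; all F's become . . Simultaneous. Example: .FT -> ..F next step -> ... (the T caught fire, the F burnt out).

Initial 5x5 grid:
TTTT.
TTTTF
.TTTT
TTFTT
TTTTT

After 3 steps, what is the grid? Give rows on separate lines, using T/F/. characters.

Step 1: 6 trees catch fire, 2 burn out
  TTTT.
  TTTF.
  .TFTF
  TF.FT
  TTFTT
Step 2: 8 trees catch fire, 6 burn out
  TTTF.
  TTF..
  .F.F.
  F...F
  TF.FT
Step 3: 4 trees catch fire, 8 burn out
  TTF..
  TF...
  .....
  .....
  F...F

TTF..
TF...
.....
.....
F...F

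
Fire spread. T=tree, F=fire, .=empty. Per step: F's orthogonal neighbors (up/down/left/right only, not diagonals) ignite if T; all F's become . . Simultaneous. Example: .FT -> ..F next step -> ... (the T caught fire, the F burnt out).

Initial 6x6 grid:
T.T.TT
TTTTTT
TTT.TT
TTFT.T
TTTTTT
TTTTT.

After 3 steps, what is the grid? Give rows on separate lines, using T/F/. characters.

Step 1: 4 trees catch fire, 1 burn out
  T.T.TT
  TTTTTT
  TTF.TT
  TF.F.T
  TTFTTT
  TTTTT.
Step 2: 6 trees catch fire, 4 burn out
  T.T.TT
  TTFTTT
  TF..TT
  F....T
  TF.FTT
  TTFTT.
Step 3: 8 trees catch fire, 6 burn out
  T.F.TT
  TF.FTT
  F...TT
  .....T
  F...FT
  TF.FT.

T.F.TT
TF.FTT
F...TT
.....T
F...FT
TF.FT.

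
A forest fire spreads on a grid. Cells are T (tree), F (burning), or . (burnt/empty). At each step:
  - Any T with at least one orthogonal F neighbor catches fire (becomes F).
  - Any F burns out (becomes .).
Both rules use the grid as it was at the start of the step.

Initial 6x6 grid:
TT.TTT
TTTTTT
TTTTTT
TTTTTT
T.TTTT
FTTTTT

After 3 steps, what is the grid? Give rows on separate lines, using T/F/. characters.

Step 1: 2 trees catch fire, 1 burn out
  TT.TTT
  TTTTTT
  TTTTTT
  TTTTTT
  F.TTTT
  .FTTTT
Step 2: 2 trees catch fire, 2 burn out
  TT.TTT
  TTTTTT
  TTTTTT
  FTTTTT
  ..TTTT
  ..FTTT
Step 3: 4 trees catch fire, 2 burn out
  TT.TTT
  TTTTTT
  FTTTTT
  .FTTTT
  ..FTTT
  ...FTT

TT.TTT
TTTTTT
FTTTTT
.FTTTT
..FTTT
...FTT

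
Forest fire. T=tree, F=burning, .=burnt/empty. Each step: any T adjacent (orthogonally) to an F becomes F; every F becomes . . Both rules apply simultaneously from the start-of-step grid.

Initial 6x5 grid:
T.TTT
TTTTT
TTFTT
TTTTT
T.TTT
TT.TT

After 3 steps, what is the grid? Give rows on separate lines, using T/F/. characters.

Step 1: 4 trees catch fire, 1 burn out
  T.TTT
  TTFTT
  TF.FT
  TTFTT
  T.TTT
  TT.TT
Step 2: 8 trees catch fire, 4 burn out
  T.FTT
  TF.FT
  F...F
  TF.FT
  T.FTT
  TT.TT
Step 3: 6 trees catch fire, 8 burn out
  T..FT
  F...F
  .....
  F...F
  T..FT
  TT.TT

T..FT
F...F
.....
F...F
T..FT
TT.TT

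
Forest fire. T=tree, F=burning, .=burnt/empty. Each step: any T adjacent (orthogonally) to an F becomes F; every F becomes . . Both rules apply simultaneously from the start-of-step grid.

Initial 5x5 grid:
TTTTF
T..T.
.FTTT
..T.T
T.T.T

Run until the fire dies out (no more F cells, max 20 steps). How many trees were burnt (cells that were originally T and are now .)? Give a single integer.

Step 1: +2 fires, +2 burnt (F count now 2)
Step 2: +4 fires, +2 burnt (F count now 4)
Step 3: +3 fires, +4 burnt (F count now 3)
Step 4: +2 fires, +3 burnt (F count now 2)
Step 5: +2 fires, +2 burnt (F count now 2)
Step 6: +0 fires, +2 burnt (F count now 0)
Fire out after step 6
Initially T: 14, now '.': 24
Total burnt (originally-T cells now '.'): 13

Answer: 13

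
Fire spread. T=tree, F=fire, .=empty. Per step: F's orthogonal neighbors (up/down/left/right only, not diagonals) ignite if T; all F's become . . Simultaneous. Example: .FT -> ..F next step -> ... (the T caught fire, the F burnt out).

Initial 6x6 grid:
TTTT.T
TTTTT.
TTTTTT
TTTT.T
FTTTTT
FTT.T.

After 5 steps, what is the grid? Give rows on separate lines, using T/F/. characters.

Step 1: 3 trees catch fire, 2 burn out
  TTTT.T
  TTTTT.
  TTTTTT
  FTTT.T
  .FTTTT
  .FT.T.
Step 2: 4 trees catch fire, 3 burn out
  TTTT.T
  TTTTT.
  FTTTTT
  .FTT.T
  ..FTTT
  ..F.T.
Step 3: 4 trees catch fire, 4 burn out
  TTTT.T
  FTTTT.
  .FTTTT
  ..FT.T
  ...FTT
  ....T.
Step 4: 5 trees catch fire, 4 burn out
  FTTT.T
  .FTTT.
  ..FTTT
  ...F.T
  ....FT
  ....T.
Step 5: 5 trees catch fire, 5 burn out
  .FTT.T
  ..FTT.
  ...FTT
  .....T
  .....F
  ....F.

.FTT.T
..FTT.
...FTT
.....T
.....F
....F.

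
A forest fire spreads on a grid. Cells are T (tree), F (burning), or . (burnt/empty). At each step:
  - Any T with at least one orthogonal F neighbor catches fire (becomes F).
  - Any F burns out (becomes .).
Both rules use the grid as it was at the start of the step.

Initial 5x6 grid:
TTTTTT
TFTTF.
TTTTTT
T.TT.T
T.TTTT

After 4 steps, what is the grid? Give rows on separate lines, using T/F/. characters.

Step 1: 7 trees catch fire, 2 burn out
  TFTTFT
  F.FF..
  TFTTFT
  T.TT.T
  T.TTTT
Step 2: 8 trees catch fire, 7 burn out
  F.FF.F
  ......
  F.FF.F
  T.TT.T
  T.TTTT
Step 3: 4 trees catch fire, 8 burn out
  ......
  ......
  ......
  F.FF.F
  T.TTTT
Step 4: 4 trees catch fire, 4 burn out
  ......
  ......
  ......
  ......
  F.FFTF

......
......
......
......
F.FFTF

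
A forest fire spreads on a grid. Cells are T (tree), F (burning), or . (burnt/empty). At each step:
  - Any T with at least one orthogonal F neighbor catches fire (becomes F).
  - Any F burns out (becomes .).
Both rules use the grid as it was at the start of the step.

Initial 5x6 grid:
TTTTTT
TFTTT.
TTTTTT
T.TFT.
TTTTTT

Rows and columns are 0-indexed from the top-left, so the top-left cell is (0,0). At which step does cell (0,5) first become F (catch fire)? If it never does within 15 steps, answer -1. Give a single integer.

Step 1: cell (0,5)='T' (+8 fires, +2 burnt)
Step 2: cell (0,5)='T' (+8 fires, +8 burnt)
Step 3: cell (0,5)='T' (+6 fires, +8 burnt)
Step 4: cell (0,5)='T' (+2 fires, +6 burnt)
Step 5: cell (0,5)='F' (+1 fires, +2 burnt)
  -> target ignites at step 5
Step 6: cell (0,5)='.' (+0 fires, +1 burnt)
  fire out at step 6

5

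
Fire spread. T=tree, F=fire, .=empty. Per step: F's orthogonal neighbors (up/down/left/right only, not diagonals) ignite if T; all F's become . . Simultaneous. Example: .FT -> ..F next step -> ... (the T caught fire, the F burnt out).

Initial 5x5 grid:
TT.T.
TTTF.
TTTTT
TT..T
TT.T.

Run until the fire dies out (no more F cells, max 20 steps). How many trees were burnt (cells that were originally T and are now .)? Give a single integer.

Step 1: +3 fires, +1 burnt (F count now 3)
Step 2: +3 fires, +3 burnt (F count now 3)
Step 3: +4 fires, +3 burnt (F count now 4)
Step 4: +3 fires, +4 burnt (F count now 3)
Step 5: +2 fires, +3 burnt (F count now 2)
Step 6: +1 fires, +2 burnt (F count now 1)
Step 7: +0 fires, +1 burnt (F count now 0)
Fire out after step 7
Initially T: 17, now '.': 24
Total burnt (originally-T cells now '.'): 16

Answer: 16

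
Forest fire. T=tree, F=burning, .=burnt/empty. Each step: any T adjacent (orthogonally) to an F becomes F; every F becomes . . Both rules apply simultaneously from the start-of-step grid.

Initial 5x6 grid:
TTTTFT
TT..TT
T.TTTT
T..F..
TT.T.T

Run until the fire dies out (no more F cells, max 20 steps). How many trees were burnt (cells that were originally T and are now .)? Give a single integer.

Step 1: +5 fires, +2 burnt (F count now 5)
Step 2: +4 fires, +5 burnt (F count now 4)
Step 3: +2 fires, +4 burnt (F count now 2)
Step 4: +2 fires, +2 burnt (F count now 2)
Step 5: +1 fires, +2 burnt (F count now 1)
Step 6: +1 fires, +1 burnt (F count now 1)
Step 7: +1 fires, +1 burnt (F count now 1)
Step 8: +1 fires, +1 burnt (F count now 1)
Step 9: +1 fires, +1 burnt (F count now 1)
Step 10: +0 fires, +1 burnt (F count now 0)
Fire out after step 10
Initially T: 19, now '.': 29
Total burnt (originally-T cells now '.'): 18

Answer: 18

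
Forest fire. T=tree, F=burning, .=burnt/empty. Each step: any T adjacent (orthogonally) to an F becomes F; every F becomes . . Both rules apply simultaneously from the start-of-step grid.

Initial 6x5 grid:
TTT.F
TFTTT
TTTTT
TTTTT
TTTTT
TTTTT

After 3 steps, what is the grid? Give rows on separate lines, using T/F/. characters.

Step 1: 5 trees catch fire, 2 burn out
  TFT..
  F.FTF
  TFTTT
  TTTTT
  TTTTT
  TTTTT
Step 2: 7 trees catch fire, 5 burn out
  F.F..
  ...F.
  F.FTF
  TFTTT
  TTTTT
  TTTTT
Step 3: 5 trees catch fire, 7 burn out
  .....
  .....
  ...F.
  F.FTF
  TFTTT
  TTTTT

.....
.....
...F.
F.FTF
TFTTT
TTTTT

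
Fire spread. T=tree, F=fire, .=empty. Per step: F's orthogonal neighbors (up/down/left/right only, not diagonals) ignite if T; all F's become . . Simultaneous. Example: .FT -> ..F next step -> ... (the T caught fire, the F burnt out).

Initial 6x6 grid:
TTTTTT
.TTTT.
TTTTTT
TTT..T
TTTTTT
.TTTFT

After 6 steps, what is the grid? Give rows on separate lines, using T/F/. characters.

Step 1: 3 trees catch fire, 1 burn out
  TTTTTT
  .TTTT.
  TTTTTT
  TTT..T
  TTTTFT
  .TTF.F
Step 2: 3 trees catch fire, 3 burn out
  TTTTTT
  .TTTT.
  TTTTTT
  TTT..T
  TTTF.F
  .TF...
Step 3: 3 trees catch fire, 3 burn out
  TTTTTT
  .TTTT.
  TTTTTT
  TTT..F
  TTF...
  .F....
Step 4: 3 trees catch fire, 3 burn out
  TTTTTT
  .TTTT.
  TTTTTF
  TTF...
  TF....
  ......
Step 5: 4 trees catch fire, 3 burn out
  TTTTTT
  .TTTT.
  TTFTF.
  TF....
  F.....
  ......
Step 6: 5 trees catch fire, 4 burn out
  TTTTTT
  .TFTF.
  TF.F..
  F.....
  ......
  ......

TTTTTT
.TFTF.
TF.F..
F.....
......
......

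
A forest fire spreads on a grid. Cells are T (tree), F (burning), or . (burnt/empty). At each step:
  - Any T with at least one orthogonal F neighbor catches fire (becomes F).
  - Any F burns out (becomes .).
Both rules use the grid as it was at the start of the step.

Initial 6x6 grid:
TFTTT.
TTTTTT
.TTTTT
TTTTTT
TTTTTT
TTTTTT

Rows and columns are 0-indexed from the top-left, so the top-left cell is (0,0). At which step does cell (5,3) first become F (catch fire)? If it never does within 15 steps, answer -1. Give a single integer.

Step 1: cell (5,3)='T' (+3 fires, +1 burnt)
Step 2: cell (5,3)='T' (+4 fires, +3 burnt)
Step 3: cell (5,3)='T' (+4 fires, +4 burnt)
Step 4: cell (5,3)='T' (+5 fires, +4 burnt)
Step 5: cell (5,3)='T' (+6 fires, +5 burnt)
Step 6: cell (5,3)='T' (+5 fires, +6 burnt)
Step 7: cell (5,3)='F' (+3 fires, +5 burnt)
  -> target ignites at step 7
Step 8: cell (5,3)='.' (+2 fires, +3 burnt)
Step 9: cell (5,3)='.' (+1 fires, +2 burnt)
Step 10: cell (5,3)='.' (+0 fires, +1 burnt)
  fire out at step 10

7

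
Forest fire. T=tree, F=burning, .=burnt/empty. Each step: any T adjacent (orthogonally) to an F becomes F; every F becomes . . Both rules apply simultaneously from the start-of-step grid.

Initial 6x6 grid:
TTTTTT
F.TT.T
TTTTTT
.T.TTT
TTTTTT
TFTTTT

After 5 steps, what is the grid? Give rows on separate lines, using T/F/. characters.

Step 1: 5 trees catch fire, 2 burn out
  FTTTTT
  ..TT.T
  FTTTTT
  .T.TTT
  TFTTTT
  F.FTTT
Step 2: 6 trees catch fire, 5 burn out
  .FTTTT
  ..TT.T
  .FTTTT
  .F.TTT
  F.FTTT
  ...FTT
Step 3: 4 trees catch fire, 6 burn out
  ..FTTT
  ..TT.T
  ..FTTT
  ...TTT
  ...FTT
  ....FT
Step 4: 6 trees catch fire, 4 burn out
  ...FTT
  ..FT.T
  ...FTT
  ...FTT
  ....FT
  .....F
Step 5: 5 trees catch fire, 6 burn out
  ....FT
  ...F.T
  ....FT
  ....FT
  .....F
  ......

....FT
...F.T
....FT
....FT
.....F
......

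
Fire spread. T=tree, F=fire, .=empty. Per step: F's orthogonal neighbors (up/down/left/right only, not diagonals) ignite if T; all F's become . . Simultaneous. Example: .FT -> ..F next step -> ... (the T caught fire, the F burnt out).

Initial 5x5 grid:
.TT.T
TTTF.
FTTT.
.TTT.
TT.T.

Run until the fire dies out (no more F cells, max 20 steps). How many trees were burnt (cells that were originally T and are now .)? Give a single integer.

Answer: 14

Derivation:
Step 1: +4 fires, +2 burnt (F count now 4)
Step 2: +5 fires, +4 burnt (F count now 5)
Step 3: +4 fires, +5 burnt (F count now 4)
Step 4: +1 fires, +4 burnt (F count now 1)
Step 5: +0 fires, +1 burnt (F count now 0)
Fire out after step 5
Initially T: 15, now '.': 24
Total burnt (originally-T cells now '.'): 14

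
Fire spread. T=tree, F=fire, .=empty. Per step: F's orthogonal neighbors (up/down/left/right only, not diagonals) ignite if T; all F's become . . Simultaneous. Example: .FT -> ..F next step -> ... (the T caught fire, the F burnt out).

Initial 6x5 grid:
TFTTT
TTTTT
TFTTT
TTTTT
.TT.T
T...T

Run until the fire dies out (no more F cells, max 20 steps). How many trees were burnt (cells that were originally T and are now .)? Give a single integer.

Step 1: +6 fires, +2 burnt (F count now 6)
Step 2: +7 fires, +6 burnt (F count now 7)
Step 3: +5 fires, +7 burnt (F count now 5)
Step 4: +2 fires, +5 burnt (F count now 2)
Step 5: +1 fires, +2 burnt (F count now 1)
Step 6: +1 fires, +1 burnt (F count now 1)
Step 7: +0 fires, +1 burnt (F count now 0)
Fire out after step 7
Initially T: 23, now '.': 29
Total burnt (originally-T cells now '.'): 22

Answer: 22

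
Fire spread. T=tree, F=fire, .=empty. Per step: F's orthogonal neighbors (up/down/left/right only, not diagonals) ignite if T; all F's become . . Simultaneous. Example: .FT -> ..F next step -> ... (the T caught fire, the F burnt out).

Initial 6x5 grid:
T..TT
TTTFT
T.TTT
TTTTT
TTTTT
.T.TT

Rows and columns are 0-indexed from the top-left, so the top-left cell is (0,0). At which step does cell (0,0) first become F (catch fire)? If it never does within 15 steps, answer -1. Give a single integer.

Step 1: cell (0,0)='T' (+4 fires, +1 burnt)
Step 2: cell (0,0)='T' (+5 fires, +4 burnt)
Step 3: cell (0,0)='T' (+4 fires, +5 burnt)
Step 4: cell (0,0)='F' (+6 fires, +4 burnt)
  -> target ignites at step 4
Step 5: cell (0,0)='.' (+3 fires, +6 burnt)
Step 6: cell (0,0)='.' (+2 fires, +3 burnt)
Step 7: cell (0,0)='.' (+0 fires, +2 burnt)
  fire out at step 7

4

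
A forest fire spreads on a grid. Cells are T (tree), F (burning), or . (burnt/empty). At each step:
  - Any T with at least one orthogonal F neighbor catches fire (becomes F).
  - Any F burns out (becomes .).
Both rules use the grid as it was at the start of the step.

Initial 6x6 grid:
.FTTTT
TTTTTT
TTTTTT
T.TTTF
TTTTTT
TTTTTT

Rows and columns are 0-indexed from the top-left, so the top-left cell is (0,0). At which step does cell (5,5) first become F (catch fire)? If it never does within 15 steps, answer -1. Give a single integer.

Step 1: cell (5,5)='T' (+5 fires, +2 burnt)
Step 2: cell (5,5)='F' (+9 fires, +5 burnt)
  -> target ignites at step 2
Step 3: cell (5,5)='.' (+10 fires, +9 burnt)
Step 4: cell (5,5)='.' (+3 fires, +10 burnt)
Step 5: cell (5,5)='.' (+3 fires, +3 burnt)
Step 6: cell (5,5)='.' (+2 fires, +3 burnt)
Step 7: cell (5,5)='.' (+0 fires, +2 burnt)
  fire out at step 7

2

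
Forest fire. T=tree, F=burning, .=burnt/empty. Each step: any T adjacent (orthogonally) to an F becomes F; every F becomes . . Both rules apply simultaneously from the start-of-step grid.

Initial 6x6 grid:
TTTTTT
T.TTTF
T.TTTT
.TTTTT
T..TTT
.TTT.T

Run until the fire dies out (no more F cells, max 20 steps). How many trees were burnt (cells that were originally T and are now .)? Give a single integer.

Answer: 27

Derivation:
Step 1: +3 fires, +1 burnt (F count now 3)
Step 2: +4 fires, +3 burnt (F count now 4)
Step 3: +5 fires, +4 burnt (F count now 5)
Step 4: +5 fires, +5 burnt (F count now 5)
Step 5: +3 fires, +5 burnt (F count now 3)
Step 6: +3 fires, +3 burnt (F count now 3)
Step 7: +2 fires, +3 burnt (F count now 2)
Step 8: +2 fires, +2 burnt (F count now 2)
Step 9: +0 fires, +2 burnt (F count now 0)
Fire out after step 9
Initially T: 28, now '.': 35
Total burnt (originally-T cells now '.'): 27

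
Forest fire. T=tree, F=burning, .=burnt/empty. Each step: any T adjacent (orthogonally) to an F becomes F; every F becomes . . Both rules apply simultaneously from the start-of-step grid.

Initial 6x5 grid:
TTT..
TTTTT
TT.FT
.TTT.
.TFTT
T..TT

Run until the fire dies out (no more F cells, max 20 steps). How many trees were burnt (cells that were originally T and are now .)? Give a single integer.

Answer: 19

Derivation:
Step 1: +6 fires, +2 burnt (F count now 6)
Step 2: +5 fires, +6 burnt (F count now 5)
Step 3: +4 fires, +5 burnt (F count now 4)
Step 4: +3 fires, +4 burnt (F count now 3)
Step 5: +1 fires, +3 burnt (F count now 1)
Step 6: +0 fires, +1 burnt (F count now 0)
Fire out after step 6
Initially T: 20, now '.': 29
Total burnt (originally-T cells now '.'): 19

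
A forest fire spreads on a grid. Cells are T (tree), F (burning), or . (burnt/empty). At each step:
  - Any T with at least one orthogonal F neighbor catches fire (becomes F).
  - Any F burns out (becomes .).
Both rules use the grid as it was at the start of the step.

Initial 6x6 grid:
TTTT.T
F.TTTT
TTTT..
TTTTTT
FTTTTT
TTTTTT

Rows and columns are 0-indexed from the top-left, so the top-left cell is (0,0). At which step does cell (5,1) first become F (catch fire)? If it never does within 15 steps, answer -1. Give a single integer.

Step 1: cell (5,1)='T' (+5 fires, +2 burnt)
Step 2: cell (5,1)='F' (+5 fires, +5 burnt)
  -> target ignites at step 2
Step 3: cell (5,1)='.' (+5 fires, +5 burnt)
Step 4: cell (5,1)='.' (+6 fires, +5 burnt)
Step 5: cell (5,1)='.' (+4 fires, +6 burnt)
Step 6: cell (5,1)='.' (+3 fires, +4 burnt)
Step 7: cell (5,1)='.' (+1 fires, +3 burnt)
Step 8: cell (5,1)='.' (+1 fires, +1 burnt)
Step 9: cell (5,1)='.' (+0 fires, +1 burnt)
  fire out at step 9

2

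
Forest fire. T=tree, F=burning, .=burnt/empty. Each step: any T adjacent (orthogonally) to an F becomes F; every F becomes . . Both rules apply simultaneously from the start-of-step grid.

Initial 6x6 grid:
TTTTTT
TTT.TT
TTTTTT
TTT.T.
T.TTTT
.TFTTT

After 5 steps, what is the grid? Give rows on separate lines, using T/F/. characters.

Step 1: 3 trees catch fire, 1 burn out
  TTTTTT
  TTT.TT
  TTTTTT
  TTT.T.
  T.FTTT
  .F.FTT
Step 2: 3 trees catch fire, 3 burn out
  TTTTTT
  TTT.TT
  TTTTTT
  TTF.T.
  T..FTT
  ....FT
Step 3: 4 trees catch fire, 3 burn out
  TTTTTT
  TTT.TT
  TTFTTT
  TF..T.
  T...FT
  .....F
Step 4: 6 trees catch fire, 4 burn out
  TTTTTT
  TTF.TT
  TF.FTT
  F...F.
  T....F
  ......
Step 5: 5 trees catch fire, 6 burn out
  TTFTTT
  TF..TT
  F...FT
  ......
  F.....
  ......

TTFTTT
TF..TT
F...FT
......
F.....
......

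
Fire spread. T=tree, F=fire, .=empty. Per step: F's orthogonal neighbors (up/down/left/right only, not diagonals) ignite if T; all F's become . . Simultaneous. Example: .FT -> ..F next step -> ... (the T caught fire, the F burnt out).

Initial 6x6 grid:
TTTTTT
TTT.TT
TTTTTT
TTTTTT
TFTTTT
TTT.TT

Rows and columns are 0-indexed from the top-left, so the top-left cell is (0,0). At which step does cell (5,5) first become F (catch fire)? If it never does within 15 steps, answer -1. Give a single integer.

Step 1: cell (5,5)='T' (+4 fires, +1 burnt)
Step 2: cell (5,5)='T' (+6 fires, +4 burnt)
Step 3: cell (5,5)='T' (+5 fires, +6 burnt)
Step 4: cell (5,5)='T' (+7 fires, +5 burnt)
Step 5: cell (5,5)='F' (+5 fires, +7 burnt)
  -> target ignites at step 5
Step 6: cell (5,5)='.' (+3 fires, +5 burnt)
Step 7: cell (5,5)='.' (+2 fires, +3 burnt)
Step 8: cell (5,5)='.' (+1 fires, +2 burnt)
Step 9: cell (5,5)='.' (+0 fires, +1 burnt)
  fire out at step 9

5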